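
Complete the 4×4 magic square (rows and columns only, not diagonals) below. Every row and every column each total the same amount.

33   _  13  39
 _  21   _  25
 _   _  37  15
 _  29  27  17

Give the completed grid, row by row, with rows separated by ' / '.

33 11 13 39 / 31 21 19 25 / 9 35 37 15 / 23 29 27 17

Column 4 is already complete: 39 + 25 + 15 + 17 = 96, so that is the magic constant.
Row 1 needs 96; the known cells sum to 85, so (1,2) = 11.
The remaining cell in row 4 is (4,1) = 96 − 73 = 23.
From column 2, 96 − (11 + 21 + 29) gives (3,2) = 35.
Column 3 needs 96; the known cells sum to 77, so (2,3) = 19.
Row 2 needs 96; the known cells sum to 65, so (2,1) = 31.
Row 3 must total 96; the given cells sum to 87, so (3,1) = 9.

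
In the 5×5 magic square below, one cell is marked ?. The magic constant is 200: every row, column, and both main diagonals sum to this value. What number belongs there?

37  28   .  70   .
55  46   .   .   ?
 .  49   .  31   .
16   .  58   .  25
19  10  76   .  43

Row 5: 19 + 10 + 76 + 43 + ? = 200, so (5,4) = 52.
Column 1: 37 + 55 + 16 + 19 + ? = 200, so (3,1) = 73.
Column 2 must total 200; the given cells sum to 133, so (4,2) = 67.
From row 4, 200 − (16 + 67 + 58 + 25) gives (4,4) = 34.
Column 4 needs 200; the known cells sum to 187, so (2,4) = 13.
Main diagonal: 37 + 46 + 34 + 43 + ? = 200, so (3,3) = 40.
Anti-diagonal must total 200; the given cells sum to 139, so (1,5) = 61.
Row 1: 37 + 28 + 70 + 61 + ? = 200, so (1,3) = 4.
The remaining cell in row 3 is (3,5) = 200 − 193 = 7.
The remaining cell in column 3 is (2,3) = 200 − 178 = 22.
Column 5 must total 200; the given cells sum to 136, so (2,5) = 64.

64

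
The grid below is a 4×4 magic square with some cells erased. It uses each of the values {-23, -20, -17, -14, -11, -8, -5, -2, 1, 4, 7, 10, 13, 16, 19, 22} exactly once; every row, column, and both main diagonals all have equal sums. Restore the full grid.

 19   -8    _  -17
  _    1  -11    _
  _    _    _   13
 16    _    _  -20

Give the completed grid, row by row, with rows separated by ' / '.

The 16 entries sum to -8, so each line sums to -8/4 = -2.
Row 1: 19 + (-8) + (-17) + ? = -2, so (1,3) = 4.
Column 4 must total -2; the given cells sum to -24, so (2,4) = 22.
The remaining cell in main diagonal is (3,3) = -2 − 0 = -2.
From anti-diagonal, -2 − (-17 + (-11) + 16) gives (3,2) = 10.
Using row 2: 1 + (-11) + 22 + ? → (2,1) = -2 − 12 = -14.
Row 3 must total -2; the given cells sum to 21, so (3,1) = -23.
The remaining cell in column 2 is (4,2) = -2 − 3 = -5.
The remaining cell in column 3 is (4,3) = -2 − (-9) = 7.

19 -8 4 -17 / -14 1 -11 22 / -23 10 -2 13 / 16 -5 7 -20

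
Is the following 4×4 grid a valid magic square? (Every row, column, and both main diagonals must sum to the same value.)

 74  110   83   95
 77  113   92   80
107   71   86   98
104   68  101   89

Yes

Row 1: 74 + 110 + 83 + 95 = 362.
Row 2: 77 + 113 + 92 + 80 = 362.
Row 3: 107 + 71 + 86 + 98 = 362.
Row 4: 104 + 68 + 101 + 89 = 362.
Column 1: 74 + 77 + 107 + 104 = 362.
Column 2: 110 + 113 + 71 + 68 = 362.
Column 3: 83 + 92 + 86 + 101 = 362.
Column 4: 95 + 80 + 98 + 89 = 362.
Main diagonal: 74 + 113 + 86 + 89 = 362.
Anti-diagonal: 95 + 92 + 71 + 104 = 362.
All lines sum to 362.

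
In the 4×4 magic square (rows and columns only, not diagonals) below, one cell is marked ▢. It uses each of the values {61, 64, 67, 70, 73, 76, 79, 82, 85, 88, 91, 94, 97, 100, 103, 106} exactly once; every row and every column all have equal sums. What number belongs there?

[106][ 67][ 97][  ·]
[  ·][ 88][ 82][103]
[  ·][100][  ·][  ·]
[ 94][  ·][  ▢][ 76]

The 16 entries sum to 1336, so each line sums to 1336/4 = 334.
Row 1: 106 + 67 + 97 + ? = 334, so (1,4) = 64.
From row 2, 334 − (88 + 82 + 103) gives (2,1) = 61.
Using column 1: 106 + 61 + 94 + ? → (3,1) = 334 − 261 = 73.
Column 2: 67 + 88 + 100 + ? = 334, so (4,2) = 79.
Column 4 needs 334; the known cells sum to 243, so (3,4) = 91.
Row 3 must total 334; the given cells sum to 264, so (3,3) = 70.
Using row 4: 94 + 79 + 76 + ? → (4,3) = 334 − 249 = 85.

85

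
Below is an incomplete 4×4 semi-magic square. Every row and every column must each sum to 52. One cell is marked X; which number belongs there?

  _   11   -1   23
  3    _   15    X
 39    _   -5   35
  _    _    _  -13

Row 1 needs 52; the known cells sum to 33, so (1,1) = 19.
The remaining cell in row 3 is (3,2) = 52 − 69 = -17.
The remaining cell in column 1 is (4,1) = 52 − 61 = -9.
Column 3 must total 52; the given cells sum to 9, so (4,3) = 43.
Column 4 must total 52; the given cells sum to 45, so (2,4) = 7.

7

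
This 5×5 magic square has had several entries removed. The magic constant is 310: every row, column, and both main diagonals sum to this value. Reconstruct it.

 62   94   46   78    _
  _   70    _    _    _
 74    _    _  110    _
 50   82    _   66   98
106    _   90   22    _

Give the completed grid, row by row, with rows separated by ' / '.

62 94 46 78 30 / 18 70 102 34 86 / 74 26 58 110 42 / 50 82 14 66 98 / 106 38 90 22 54

Row 1: 62 + 94 + 46 + 78 + ? = 310, so (1,5) = 30.
Using row 4: 50 + 82 + 66 + 98 + ? → (4,3) = 310 − 296 = 14.
Column 1 needs 310; the known cells sum to 292, so (2,1) = 18.
The remaining cell in column 4 is (2,4) = 310 − 276 = 34.
The remaining cell in anti-diagonal is (3,3) = 310 − 252 = 58.
Column 3 must total 310; the given cells sum to 208, so (2,3) = 102.
Main diagonal must total 310; the given cells sum to 256, so (5,5) = 54.
The remaining cell in row 2 is (2,5) = 310 − 224 = 86.
The remaining cell in row 5 is (5,2) = 310 − 272 = 38.
Column 2 needs 310; the known cells sum to 284, so (3,2) = 26.
Column 5 needs 310; the known cells sum to 268, so (3,5) = 42.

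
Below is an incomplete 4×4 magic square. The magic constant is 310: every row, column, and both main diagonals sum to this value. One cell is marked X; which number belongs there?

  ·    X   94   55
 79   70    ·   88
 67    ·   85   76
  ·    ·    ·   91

97

Using row 2: 79 + 70 + 88 + ? → (2,3) = 310 − 237 = 73.
The remaining cell in row 3 is (3,2) = 310 − 228 = 82.
Using column 3: 94 + 73 + 85 + ? → (4,3) = 310 − 252 = 58.
Using main diagonal: 70 + 85 + 91 + ? → (1,1) = 310 − 246 = 64.
Anti-diagonal needs 310; the known cells sum to 210, so (4,1) = 100.
Row 1 must total 310; the given cells sum to 213, so (1,2) = 97.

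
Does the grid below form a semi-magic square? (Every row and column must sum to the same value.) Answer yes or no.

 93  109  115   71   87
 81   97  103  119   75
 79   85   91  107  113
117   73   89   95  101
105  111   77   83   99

Row 1: 93 + 109 + 115 + 71 + 87 = 475.
Row 2: 81 + 97 + 103 + 119 + 75 = 475.
Row 3: 79 + 85 + 91 + 107 + 113 = 475.
Row 4: 117 + 73 + 89 + 95 + 101 = 475.
Row 5: 105 + 111 + 77 + 83 + 99 = 475.
Column 1: 93 + 81 + 79 + 117 + 105 = 475.
Column 2: 109 + 97 + 85 + 73 + 111 = 475.
Column 3: 115 + 103 + 91 + 89 + 77 = 475.
Column 4: 71 + 119 + 107 + 95 + 83 = 475.
Column 5: 87 + 75 + 113 + 101 + 99 = 475.
All lines sum to 475.

Yes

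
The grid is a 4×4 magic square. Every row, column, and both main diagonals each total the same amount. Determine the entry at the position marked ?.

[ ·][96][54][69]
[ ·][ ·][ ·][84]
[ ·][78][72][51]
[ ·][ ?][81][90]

Column 4 is complete and sums to 294; that is the magic constant.
Row 1: 96 + 54 + 69 + ? = 294, so (1,1) = 75.
Row 3 must total 294; the given cells sum to 201, so (3,1) = 93.
Column 3 needs 294; the known cells sum to 207, so (2,3) = 87.
Main diagonal: 75 + 72 + 90 + ? = 294, so (2,2) = 57.
The remaining cell in anti-diagonal is (4,1) = 294 − 234 = 60.
Using row 2: 57 + 87 + 84 + ? → (2,1) = 294 − 228 = 66.
Using row 4: 60 + 81 + 90 + ? → (4,2) = 294 − 231 = 63.

63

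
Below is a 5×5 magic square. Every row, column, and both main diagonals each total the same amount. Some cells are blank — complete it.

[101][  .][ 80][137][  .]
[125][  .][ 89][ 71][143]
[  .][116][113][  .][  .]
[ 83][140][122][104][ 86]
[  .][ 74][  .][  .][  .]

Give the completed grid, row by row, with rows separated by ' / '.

Row 4 is already complete: 83 + 140 + 122 + 104 + 86 = 535, so that is the magic constant.
Using row 2: 125 + 89 + 71 + 143 + ? → (2,2) = 535 − 428 = 107.
Column 2 needs 535; the known cells sum to 437, so (1,2) = 98.
Using column 3: 80 + 89 + 113 + 122 + ? → (5,3) = 535 − 404 = 131.
Using main diagonal: 101 + 107 + 113 + 104 + ? → (5,5) = 535 − 425 = 110.
Row 1 must total 535; the given cells sum to 416, so (1,5) = 119.
From column 5, 535 − (119 + 143 + 86 + 110) gives (3,5) = 77.
From anti-diagonal, 535 − (119 + 71 + 113 + 140) gives (5,1) = 92.
Row 5 needs 535; the known cells sum to 407, so (5,4) = 128.
Using column 1: 101 + 125 + 83 + 92 + ? → (3,1) = 535 − 401 = 134.
The remaining cell in column 4 is (3,4) = 535 − 440 = 95.

101 98 80 137 119 / 125 107 89 71 143 / 134 116 113 95 77 / 83 140 122 104 86 / 92 74 131 128 110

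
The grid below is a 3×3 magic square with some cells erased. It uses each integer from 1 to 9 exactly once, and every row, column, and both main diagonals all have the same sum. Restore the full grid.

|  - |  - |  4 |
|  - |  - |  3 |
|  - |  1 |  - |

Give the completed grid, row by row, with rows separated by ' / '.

The entries are 1 through 9, which sum to 45, so each line sums to 45/3 = 15.
From column 3, 15 − (4 + 3) gives (3,3) = 8.
Row 3: 1 + 8 + ? = 15, so (3,1) = 6.
Anti-diagonal must total 15; the given cells sum to 10, so (2,2) = 5.
Row 2 must total 15; the given cells sum to 8, so (2,1) = 7.
Using column 1: 7 + 6 + ? → (1,1) = 15 − 13 = 2.
The remaining cell in column 2 is (1,2) = 15 − 6 = 9.

2 9 4 / 7 5 3 / 6 1 8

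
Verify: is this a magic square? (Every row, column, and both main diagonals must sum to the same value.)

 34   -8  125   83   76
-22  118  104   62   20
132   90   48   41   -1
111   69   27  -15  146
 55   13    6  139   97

No — column 2 sums to 282 but column 3 sums to 310.

Row 1: 34 + (-8) + 125 + 83 + 76 = 310.
Row 2: -22 + 118 + 104 + 62 + 20 = 282.
Row 3: 132 + 90 + 48 + 41 + (-1) = 310.
Row 4: 111 + 69 + 27 + (-15) + 146 = 338.
Row 5: 55 + 13 + 6 + 139 + 97 = 310.
Column 1: 34 + (-22) + 132 + 111 + 55 = 310.
Column 2: -8 + 118 + 90 + 69 + 13 = 282.
Column 3: 125 + 104 + 48 + 27 + 6 = 310.
Column 4: 83 + 62 + 41 + (-15) + 139 = 310.
Column 5: 76 + 20 + (-1) + 146 + 97 = 338.
Main diagonal: 34 + 118 + 48 + (-15) + 97 = 282.
Anti-diagonal: 76 + 62 + 48 + 69 + 55 = 310.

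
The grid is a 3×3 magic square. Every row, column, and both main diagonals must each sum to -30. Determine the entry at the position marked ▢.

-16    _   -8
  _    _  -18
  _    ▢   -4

Using row 1: -16 + (-8) + ? → (1,2) = -30 − (-24) = -6.
The remaining cell in main diagonal is (2,2) = -30 − (-20) = -10.
Anti-diagonal needs -30; the known cells sum to -18, so (3,1) = -12.
Using row 2: -10 + (-18) + ? → (2,1) = -30 − (-28) = -2.
Row 3 must total -30; the given cells sum to -16, so (3,2) = -14.

-14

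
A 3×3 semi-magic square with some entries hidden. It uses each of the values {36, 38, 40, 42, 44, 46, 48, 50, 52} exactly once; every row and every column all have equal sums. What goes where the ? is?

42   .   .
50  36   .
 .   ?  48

The 9 entries sum to 396, so each line sums to 396/3 = 132.
Row 2 needs 132; the known cells sum to 86, so (2,3) = 46.
Column 1 must total 132; the given cells sum to 92, so (3,1) = 40.
Column 3 needs 132; the known cells sum to 94, so (1,3) = 38.
Row 1: 42 + 38 + ? = 132, so (1,2) = 52.
Row 3 needs 132; the known cells sum to 88, so (3,2) = 44.

44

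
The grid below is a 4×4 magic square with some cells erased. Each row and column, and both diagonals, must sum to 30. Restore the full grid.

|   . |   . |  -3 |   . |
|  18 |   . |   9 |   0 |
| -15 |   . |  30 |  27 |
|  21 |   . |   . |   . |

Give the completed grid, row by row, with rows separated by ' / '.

From row 2, 30 − (18 + 9 + 0) gives (2,2) = 3.
From row 3, 30 − (-15 + 30 + 27) gives (3,2) = -12.
Column 1: 18 + (-15) + 21 + ? = 30, so (1,1) = 6.
Column 3 needs 30; the known cells sum to 36, so (4,3) = -6.
The remaining cell in main diagonal is (4,4) = 30 − 39 = -9.
Anti-diagonal needs 30; the known cells sum to 18, so (1,4) = 12.
Row 1 needs 30; the known cells sum to 15, so (1,2) = 15.
Using row 4: 21 + (-6) + (-9) + ? → (4,2) = 30 − 6 = 24.

6 15 -3 12 / 18 3 9 0 / -15 -12 30 27 / 21 24 -6 -9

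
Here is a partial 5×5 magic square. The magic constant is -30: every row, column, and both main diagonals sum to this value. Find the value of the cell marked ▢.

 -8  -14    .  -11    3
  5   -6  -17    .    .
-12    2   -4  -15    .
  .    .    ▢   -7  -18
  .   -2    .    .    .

From row 1, -30 − (-8 + (-14) + (-11) + 3) gives (1,3) = 0.
Using row 3: -12 + 2 + (-4) + (-15) + ? → (3,5) = -30 − (-29) = -1.
Column 2: -14 + (-6) + 2 + (-2) + ? = -30, so (4,2) = -10.
Using main diagonal: -8 + (-6) + (-4) + (-7) + ? → (5,5) = -30 − (-25) = -5.
Column 5 needs -30; the known cells sum to -21, so (2,5) = -9.
Row 2 needs -30; the known cells sum to -27, so (2,4) = -3.
Column 4: -11 + (-3) + (-15) + (-7) + ? = -30, so (5,4) = 6.
Anti-diagonal needs -30; the known cells sum to -14, so (5,1) = -16.
Row 5 needs -30; the known cells sum to -17, so (5,3) = -13.
The remaining cell in column 1 is (4,1) = -30 − (-31) = 1.
Column 3: 0 + (-17) + (-4) + (-13) + ? = -30, so (4,3) = 4.

4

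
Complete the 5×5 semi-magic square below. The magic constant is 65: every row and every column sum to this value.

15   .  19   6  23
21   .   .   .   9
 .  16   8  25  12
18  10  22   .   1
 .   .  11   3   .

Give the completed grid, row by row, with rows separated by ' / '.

15 2 19 6 23 / 21 13 5 17 9 / 4 16 8 25 12 / 18 10 22 14 1 / 7 24 11 3 20

Using row 1: 15 + 19 + 6 + 23 + ? → (1,2) = 65 − 63 = 2.
Row 3 must total 65; the given cells sum to 61, so (3,1) = 4.
Row 4 needs 65; the known cells sum to 51, so (4,4) = 14.
From column 1, 65 − (15 + 21 + 4 + 18) gives (5,1) = 7.
Column 3 needs 65; the known cells sum to 60, so (2,3) = 5.
The remaining cell in column 4 is (2,4) = 65 − 48 = 17.
Using column 5: 23 + 9 + 12 + 1 + ? → (5,5) = 65 − 45 = 20.
Row 2: 21 + 5 + 17 + 9 + ? = 65, so (2,2) = 13.
Using row 5: 7 + 11 + 3 + 20 + ? → (5,2) = 65 − 41 = 24.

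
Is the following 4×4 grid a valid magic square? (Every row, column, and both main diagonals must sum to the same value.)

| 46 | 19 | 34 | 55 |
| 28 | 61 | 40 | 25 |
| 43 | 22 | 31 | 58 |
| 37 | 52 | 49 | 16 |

Row 1: 46 + 19 + 34 + 55 = 154.
Row 2: 28 + 61 + 40 + 25 = 154.
Row 3: 43 + 22 + 31 + 58 = 154.
Row 4: 37 + 52 + 49 + 16 = 154.
Column 1: 46 + 28 + 43 + 37 = 154.
Column 2: 19 + 61 + 22 + 52 = 154.
Column 3: 34 + 40 + 31 + 49 = 154.
Column 4: 55 + 25 + 58 + 16 = 154.
Main diagonal: 46 + 61 + 31 + 16 = 154.
Anti-diagonal: 55 + 40 + 22 + 37 = 154.
All lines sum to 154.

Yes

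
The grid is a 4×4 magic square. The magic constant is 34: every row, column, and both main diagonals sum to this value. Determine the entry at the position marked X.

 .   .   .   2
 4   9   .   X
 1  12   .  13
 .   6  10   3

Row 3 needs 34; the known cells sum to 26, so (3,3) = 8.
Row 4 must total 34; the given cells sum to 19, so (4,1) = 15.
From column 1, 34 − (4 + 1 + 15) gives (1,1) = 14.
Column 2 must total 34; the given cells sum to 27, so (1,2) = 7.
Using column 4: 2 + 13 + 3 + ? → (2,4) = 34 − 18 = 16.

16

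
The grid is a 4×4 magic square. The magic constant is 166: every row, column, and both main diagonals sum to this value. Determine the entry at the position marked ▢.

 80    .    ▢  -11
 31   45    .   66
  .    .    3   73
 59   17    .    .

Row 2 needs 166; the known cells sum to 142, so (2,3) = 24.
From column 1, 166 − (80 + 31 + 59) gives (3,1) = -4.
Column 4 needs 166; the known cells sum to 128, so (4,4) = 38.
Anti-diagonal: -11 + 24 + 59 + ? = 166, so (3,2) = 94.
From row 4, 166 − (59 + 17 + 38) gives (4,3) = 52.
Column 2 needs 166; the known cells sum to 156, so (1,2) = 10.
From column 3, 166 − (24 + 3 + 52) gives (1,3) = 87.

87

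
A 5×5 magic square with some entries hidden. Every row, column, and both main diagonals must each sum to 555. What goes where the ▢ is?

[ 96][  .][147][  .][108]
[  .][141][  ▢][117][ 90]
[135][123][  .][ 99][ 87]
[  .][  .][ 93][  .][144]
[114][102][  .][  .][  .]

The remaining cell in row 3 is (3,3) = 555 − 444 = 111.
Column 5: 108 + 90 + 87 + 144 + ? = 555, so (5,5) = 126.
Using main diagonal: 96 + 141 + 111 + 126 + ? → (4,4) = 555 − 474 = 81.
From anti-diagonal, 555 − (108 + 117 + 111 + 114) gives (4,2) = 105.
Row 4: 105 + 93 + 81 + 144 + ? = 555, so (4,1) = 132.
Column 1: 96 + 135 + 132 + 114 + ? = 555, so (2,1) = 78.
Column 2: 141 + 123 + 105 + 102 + ? = 555, so (1,2) = 84.
The remaining cell in row 1 is (1,4) = 555 − 435 = 120.
Row 2 needs 555; the known cells sum to 426, so (2,3) = 129.

129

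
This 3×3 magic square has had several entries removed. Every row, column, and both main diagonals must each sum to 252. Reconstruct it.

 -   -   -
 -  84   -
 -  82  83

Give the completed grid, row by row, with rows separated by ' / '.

From row 3, 252 − (82 + 83) gives (3,1) = 87.
From column 2, 252 − (84 + 82) gives (1,2) = 86.
Main diagonal needs 252; the known cells sum to 167, so (1,1) = 85.
Anti-diagonal must total 252; the given cells sum to 171, so (1,3) = 81.
From column 1, 252 − (85 + 87) gives (2,1) = 80.
The remaining cell in column 3 is (2,3) = 252 − 164 = 88.

85 86 81 / 80 84 88 / 87 82 83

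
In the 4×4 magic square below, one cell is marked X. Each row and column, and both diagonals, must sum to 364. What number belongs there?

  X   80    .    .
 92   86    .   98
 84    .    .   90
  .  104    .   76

106

Row 2: 92 + 86 + 98 + ? = 364, so (2,3) = 88.
Column 2 needs 364; the known cells sum to 270, so (3,2) = 94.
From column 4, 364 − (98 + 90 + 76) gives (1,4) = 100.
Anti-diagonal must total 364; the given cells sum to 282, so (4,1) = 82.
Using row 3: 84 + 94 + 90 + ? → (3,3) = 364 − 268 = 96.
Using row 4: 82 + 104 + 76 + ? → (4,3) = 364 − 262 = 102.
Column 1 needs 364; the known cells sum to 258, so (1,1) = 106.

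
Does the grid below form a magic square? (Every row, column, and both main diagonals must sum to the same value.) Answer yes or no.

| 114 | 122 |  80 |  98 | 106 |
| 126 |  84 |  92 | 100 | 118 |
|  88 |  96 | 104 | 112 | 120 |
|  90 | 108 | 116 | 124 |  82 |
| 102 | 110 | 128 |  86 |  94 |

Row 1: 114 + 122 + 80 + 98 + 106 = 520.
Row 2: 126 + 84 + 92 + 100 + 118 = 520.
Row 3: 88 + 96 + 104 + 112 + 120 = 520.
Row 4: 90 + 108 + 116 + 124 + 82 = 520.
Row 5: 102 + 110 + 128 + 86 + 94 = 520.
Column 1: 114 + 126 + 88 + 90 + 102 = 520.
Column 2: 122 + 84 + 96 + 108 + 110 = 520.
Column 3: 80 + 92 + 104 + 116 + 128 = 520.
Column 4: 98 + 100 + 112 + 124 + 86 = 520.
Column 5: 106 + 118 + 120 + 82 + 94 = 520.
Main diagonal: 114 + 84 + 104 + 124 + 94 = 520.
Anti-diagonal: 106 + 100 + 104 + 108 + 102 = 520.
All lines sum to 520.

Yes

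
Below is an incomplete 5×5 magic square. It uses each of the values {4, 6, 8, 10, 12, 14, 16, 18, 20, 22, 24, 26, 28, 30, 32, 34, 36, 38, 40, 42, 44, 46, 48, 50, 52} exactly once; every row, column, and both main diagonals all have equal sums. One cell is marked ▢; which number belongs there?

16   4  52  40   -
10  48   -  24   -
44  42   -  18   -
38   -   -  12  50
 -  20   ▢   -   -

8

The 25 entries sum to 700, so each line sums to 700/5 = 140.
Row 1 needs 140; the known cells sum to 112, so (1,5) = 28.
The remaining cell in column 1 is (5,1) = 140 − 108 = 32.
Column 2 needs 140; the known cells sum to 114, so (4,2) = 26.
Using column 4: 40 + 24 + 18 + 12 + ? → (5,4) = 140 − 94 = 46.
The remaining cell in anti-diagonal is (3,3) = 140 − 110 = 30.
The remaining cell in row 3 is (3,5) = 140 − 134 = 6.
Row 4 must total 140; the given cells sum to 126, so (4,3) = 14.
From main diagonal, 140 − (16 + 48 + 30 + 12) gives (5,5) = 34.
From row 5, 140 − (32 + 20 + 46 + 34) gives (5,3) = 8.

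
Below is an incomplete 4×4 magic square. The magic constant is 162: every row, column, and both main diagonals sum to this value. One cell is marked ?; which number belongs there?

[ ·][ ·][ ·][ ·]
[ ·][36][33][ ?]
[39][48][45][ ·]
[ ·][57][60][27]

Row 3: 39 + 48 + 45 + ? = 162, so (3,4) = 30.
Row 4 needs 162; the known cells sum to 144, so (4,1) = 18.
Using column 2: 36 + 48 + 57 + ? → (1,2) = 162 − 141 = 21.
From column 3, 162 − (33 + 45 + 60) gives (1,3) = 24.
Main diagonal needs 162; the known cells sum to 108, so (1,1) = 54.
Using anti-diagonal: 33 + 48 + 18 + ? → (1,4) = 162 − 99 = 63.
From column 1, 162 − (54 + 39 + 18) gives (2,1) = 51.
Column 4 must total 162; the given cells sum to 120, so (2,4) = 42.

42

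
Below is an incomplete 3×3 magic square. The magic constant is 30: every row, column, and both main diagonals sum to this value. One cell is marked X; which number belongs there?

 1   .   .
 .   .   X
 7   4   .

The remaining cell in row 3 is (3,3) = 30 − 11 = 19.
Column 1 must total 30; the given cells sum to 8, so (2,1) = 22.
Main diagonal: 1 + 19 + ? = 30, so (2,2) = 10.
From anti-diagonal, 30 − (10 + 7) gives (1,3) = 13.
From row 1, 30 − (1 + 13) gives (1,2) = 16.
Using row 2: 22 + 10 + ? → (2,3) = 30 − 32 = -2.

-2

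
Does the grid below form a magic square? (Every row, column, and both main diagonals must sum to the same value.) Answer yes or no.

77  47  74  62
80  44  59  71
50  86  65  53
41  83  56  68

No — row 3 sums to 254 but row 1 sums to 260.

Row 1: 77 + 47 + 74 + 62 = 260.
Row 2: 80 + 44 + 59 + 71 = 254.
Row 3: 50 + 86 + 65 + 53 = 254.
Row 4: 41 + 83 + 56 + 68 = 248.
Column 1: 77 + 80 + 50 + 41 = 248.
Column 2: 47 + 44 + 86 + 83 = 260.
Column 3: 74 + 59 + 65 + 56 = 254.
Column 4: 62 + 71 + 53 + 68 = 254.
Main diagonal: 77 + 44 + 65 + 68 = 254.
Anti-diagonal: 62 + 59 + 86 + 41 = 248.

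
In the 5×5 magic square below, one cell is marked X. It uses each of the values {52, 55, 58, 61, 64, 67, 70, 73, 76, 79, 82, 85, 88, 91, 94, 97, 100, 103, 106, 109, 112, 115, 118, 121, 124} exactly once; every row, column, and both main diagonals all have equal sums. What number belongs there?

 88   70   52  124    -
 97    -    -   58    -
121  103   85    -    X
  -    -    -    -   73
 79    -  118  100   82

64

The 25 entries sum to 2200, so each line sums to 2200/5 = 440.
Using row 1: 88 + 70 + 52 + 124 + ? → (1,5) = 440 − 334 = 106.
The remaining cell in row 5 is (5,2) = 440 − 379 = 61.
Using column 1: 88 + 97 + 121 + 79 + ? → (4,1) = 440 − 385 = 55.
Anti-diagonal needs 440; the known cells sum to 328, so (4,2) = 112.
From column 2, 440 − (70 + 103 + 112 + 61) gives (2,2) = 94.
Main diagonal: 88 + 94 + 85 + 82 + ? = 440, so (4,4) = 91.
From row 4, 440 − (55 + 112 + 91 + 73) gives (4,3) = 109.
Column 3 needs 440; the known cells sum to 364, so (2,3) = 76.
The remaining cell in column 4 is (3,4) = 440 − 373 = 67.
From row 2, 440 − (97 + 94 + 76 + 58) gives (2,5) = 115.
The remaining cell in row 3 is (3,5) = 440 − 376 = 64.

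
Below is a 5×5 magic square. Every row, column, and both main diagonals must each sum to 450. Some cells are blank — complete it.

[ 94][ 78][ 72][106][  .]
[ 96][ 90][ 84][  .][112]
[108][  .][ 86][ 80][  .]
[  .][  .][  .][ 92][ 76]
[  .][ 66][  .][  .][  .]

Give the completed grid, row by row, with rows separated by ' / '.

Using row 1: 94 + 78 + 72 + 106 + ? → (1,5) = 450 − 350 = 100.
Row 2 needs 450; the known cells sum to 382, so (2,4) = 68.
Column 4 must total 450; the given cells sum to 346, so (5,4) = 104.
The remaining cell in main diagonal is (5,5) = 450 − 362 = 88.
Column 5 must total 450; the given cells sum to 376, so (3,5) = 74.
The remaining cell in row 3 is (3,2) = 450 − 348 = 102.
The remaining cell in column 2 is (4,2) = 450 − 336 = 114.
Anti-diagonal must total 450; the given cells sum to 368, so (5,1) = 82.
From row 5, 450 − (82 + 66 + 104 + 88) gives (5,3) = 110.
Column 1 needs 450; the known cells sum to 380, so (4,1) = 70.
From column 3, 450 − (72 + 84 + 86 + 110) gives (4,3) = 98.

94 78 72 106 100 / 96 90 84 68 112 / 108 102 86 80 74 / 70 114 98 92 76 / 82 66 110 104 88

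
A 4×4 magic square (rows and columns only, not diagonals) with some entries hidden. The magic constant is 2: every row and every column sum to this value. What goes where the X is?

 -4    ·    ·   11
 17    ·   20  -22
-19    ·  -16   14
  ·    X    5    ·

-10

The remaining cell in row 2 is (2,2) = 2 − 15 = -13.
Using row 3: -19 + (-16) + 14 + ? → (3,2) = 2 − (-21) = 23.
The remaining cell in column 1 is (4,1) = 2 − (-6) = 8.
The remaining cell in column 3 is (1,3) = 2 − 9 = -7.
Using column 4: 11 + (-22) + 14 + ? → (4,4) = 2 − 3 = -1.
From row 1, 2 − (-4 + (-7) + 11) gives (1,2) = 2.
Row 4: 8 + 5 + (-1) + ? = 2, so (4,2) = -10.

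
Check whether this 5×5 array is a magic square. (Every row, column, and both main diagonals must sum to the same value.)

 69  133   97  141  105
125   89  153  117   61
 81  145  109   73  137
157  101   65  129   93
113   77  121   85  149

Row 1: 69 + 133 + 97 + 141 + 105 = 545.
Row 2: 125 + 89 + 153 + 117 + 61 = 545.
Row 3: 81 + 145 + 109 + 73 + 137 = 545.
Row 4: 157 + 101 + 65 + 129 + 93 = 545.
Row 5: 113 + 77 + 121 + 85 + 149 = 545.
Column 1: 69 + 125 + 81 + 157 + 113 = 545.
Column 2: 133 + 89 + 145 + 101 + 77 = 545.
Column 3: 97 + 153 + 109 + 65 + 121 = 545.
Column 4: 141 + 117 + 73 + 129 + 85 = 545.
Column 5: 105 + 61 + 137 + 93 + 149 = 545.
Main diagonal: 69 + 89 + 109 + 129 + 149 = 545.
Anti-diagonal: 105 + 117 + 109 + 101 + 113 = 545.
All lines sum to 545.

Yes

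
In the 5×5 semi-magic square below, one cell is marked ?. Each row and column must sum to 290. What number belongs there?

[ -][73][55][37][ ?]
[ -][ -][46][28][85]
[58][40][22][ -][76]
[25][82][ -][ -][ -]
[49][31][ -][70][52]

Using row 3: 58 + 40 + 22 + 76 + ? → (3,4) = 290 − 196 = 94.
The remaining cell in row 5 is (5,3) = 290 − 202 = 88.
Column 2 needs 290; the known cells sum to 226, so (2,2) = 64.
The remaining cell in column 3 is (4,3) = 290 − 211 = 79.
The remaining cell in column 4 is (4,4) = 290 − 229 = 61.
Using row 2: 64 + 46 + 28 + 85 + ? → (2,1) = 290 − 223 = 67.
Using row 4: 25 + 82 + 79 + 61 + ? → (4,5) = 290 − 247 = 43.
Column 1 must total 290; the given cells sum to 199, so (1,1) = 91.
Column 5: 85 + 76 + 43 + 52 + ? = 290, so (1,5) = 34.

34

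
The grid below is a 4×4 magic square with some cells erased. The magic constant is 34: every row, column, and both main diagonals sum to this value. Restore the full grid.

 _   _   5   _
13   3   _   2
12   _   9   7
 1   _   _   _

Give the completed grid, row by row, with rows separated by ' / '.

8 10 5 11 / 13 3 16 2 / 12 6 9 7 / 1 15 4 14

Row 2 must total 34; the given cells sum to 18, so (2,3) = 16.
Row 3 must total 34; the given cells sum to 28, so (3,2) = 6.
Column 1 needs 34; the known cells sum to 26, so (1,1) = 8.
From column 3, 34 − (5 + 16 + 9) gives (4,3) = 4.
Main diagonal must total 34; the given cells sum to 20, so (4,4) = 14.
Anti-diagonal must total 34; the given cells sum to 23, so (1,4) = 11.
Row 1: 8 + 5 + 11 + ? = 34, so (1,2) = 10.
The remaining cell in row 4 is (4,2) = 34 − 19 = 15.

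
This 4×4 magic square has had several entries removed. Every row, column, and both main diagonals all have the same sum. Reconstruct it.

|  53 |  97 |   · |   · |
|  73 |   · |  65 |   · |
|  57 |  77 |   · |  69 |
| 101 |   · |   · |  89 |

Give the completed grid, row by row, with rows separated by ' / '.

Column 1 is already complete: 53 + 73 + 57 + 101 = 284, so that is the magic constant.
Row 3 needs 284; the known cells sum to 203, so (3,3) = 81.
Main diagonal must total 284; the given cells sum to 223, so (2,2) = 61.
Anti-diagonal: 65 + 77 + 101 + ? = 284, so (1,4) = 41.
Row 1 must total 284; the given cells sum to 191, so (1,3) = 93.
The remaining cell in row 2 is (2,4) = 284 − 199 = 85.
The remaining cell in column 2 is (4,2) = 284 − 235 = 49.
Using column 3: 93 + 65 + 81 + ? → (4,3) = 284 − 239 = 45.

53 97 93 41 / 73 61 65 85 / 57 77 81 69 / 101 49 45 89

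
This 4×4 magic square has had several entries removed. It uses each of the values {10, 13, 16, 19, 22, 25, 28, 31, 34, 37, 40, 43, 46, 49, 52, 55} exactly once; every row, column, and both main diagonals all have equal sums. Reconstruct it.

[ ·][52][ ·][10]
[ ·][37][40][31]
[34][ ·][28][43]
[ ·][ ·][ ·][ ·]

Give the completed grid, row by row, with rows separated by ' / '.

The 16 entries sum to 520, so each line sums to 520/4 = 130.
Row 2 needs 130; the known cells sum to 108, so (2,1) = 22.
Row 3 must total 130; the given cells sum to 105, so (3,2) = 25.
Column 2 needs 130; the known cells sum to 114, so (4,2) = 16.
From column 4, 130 − (10 + 31 + 43) gives (4,4) = 46.
Main diagonal needs 130; the known cells sum to 111, so (1,1) = 19.
Anti-diagonal: 10 + 40 + 25 + ? = 130, so (4,1) = 55.
From row 1, 130 − (19 + 52 + 10) gives (1,3) = 49.
The remaining cell in row 4 is (4,3) = 130 − 117 = 13.

19 52 49 10 / 22 37 40 31 / 34 25 28 43 / 55 16 13 46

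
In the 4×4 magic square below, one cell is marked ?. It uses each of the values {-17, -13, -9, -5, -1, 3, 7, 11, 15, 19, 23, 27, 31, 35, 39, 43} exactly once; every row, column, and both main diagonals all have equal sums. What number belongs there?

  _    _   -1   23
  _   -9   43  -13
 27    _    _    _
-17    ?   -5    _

39

The 16 entries sum to 208, so each line sums to 208/4 = 52.
Row 2 needs 52; the known cells sum to 21, so (2,1) = 31.
Using column 1: 31 + 27 + (-17) + ? → (1,1) = 52 − 41 = 11.
Column 3: -1 + 43 + (-5) + ? = 52, so (3,3) = 15.
Main diagonal must total 52; the given cells sum to 17, so (4,4) = 35.
Anti-diagonal: 23 + 43 + (-17) + ? = 52, so (3,2) = 3.
The remaining cell in row 1 is (1,2) = 52 − 33 = 19.
The remaining cell in row 3 is (3,4) = 52 − 45 = 7.
Row 4: -17 + (-5) + 35 + ? = 52, so (4,2) = 39.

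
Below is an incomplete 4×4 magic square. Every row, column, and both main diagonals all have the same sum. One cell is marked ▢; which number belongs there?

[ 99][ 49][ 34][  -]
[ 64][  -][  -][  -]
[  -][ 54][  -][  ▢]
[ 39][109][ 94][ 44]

79

Row 4 is complete and sums to 286; that is the magic constant.
The remaining cell in row 1 is (1,4) = 286 − 182 = 104.
Using column 1: 99 + 64 + 39 + ? → (3,1) = 286 − 202 = 84.
Column 2: 49 + 54 + 109 + ? = 286, so (2,2) = 74.
Main diagonal needs 286; the known cells sum to 217, so (3,3) = 69.
Using anti-diagonal: 104 + 54 + 39 + ? → (2,3) = 286 − 197 = 89.
From row 2, 286 − (64 + 74 + 89) gives (2,4) = 59.
Using row 3: 84 + 54 + 69 + ? → (3,4) = 286 − 207 = 79.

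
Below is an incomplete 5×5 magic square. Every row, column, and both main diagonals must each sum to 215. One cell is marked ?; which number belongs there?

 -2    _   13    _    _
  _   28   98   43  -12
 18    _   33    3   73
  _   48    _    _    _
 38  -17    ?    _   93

From row 2, 215 − (28 + 98 + 43 + (-12)) gives (2,1) = 58.
Using row 3: 18 + 33 + 3 + 73 + ? → (3,2) = 215 − 127 = 88.
Column 1 needs 215; the known cells sum to 112, so (4,1) = 103.
Column 2 must total 215; the given cells sum to 147, so (1,2) = 68.
The remaining cell in main diagonal is (4,4) = 215 − 152 = 63.
Anti-diagonal needs 215; the known cells sum to 162, so (1,5) = 53.
Row 1 must total 215; the given cells sum to 132, so (1,4) = 83.
Using column 4: 83 + 43 + 3 + 63 + ? → (5,4) = 215 − 192 = 23.
Column 5 must total 215; the given cells sum to 207, so (4,5) = 8.
Row 4 needs 215; the known cells sum to 222, so (4,3) = -7.
Using row 5: 38 + (-17) + 23 + 93 + ? → (5,3) = 215 − 137 = 78.

78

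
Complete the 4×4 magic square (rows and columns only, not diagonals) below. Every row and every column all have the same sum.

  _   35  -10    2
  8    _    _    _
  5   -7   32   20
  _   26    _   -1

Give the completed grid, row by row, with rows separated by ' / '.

23 35 -10 2 / 8 -4 17 29 / 5 -7 32 20 / 14 26 11 -1

Row 3 is already complete: 5 + -7 + 32 + 20 = 50, so that is the magic constant.
From row 1, 50 − (35 + (-10) + 2) gives (1,1) = 23.
Column 1: 23 + 8 + 5 + ? = 50, so (4,1) = 14.
Column 2 must total 50; the given cells sum to 54, so (2,2) = -4.
Column 4: 2 + 20 + (-1) + ? = 50, so (2,4) = 29.
Row 2: 8 + (-4) + 29 + ? = 50, so (2,3) = 17.
Row 4 must total 50; the given cells sum to 39, so (4,3) = 11.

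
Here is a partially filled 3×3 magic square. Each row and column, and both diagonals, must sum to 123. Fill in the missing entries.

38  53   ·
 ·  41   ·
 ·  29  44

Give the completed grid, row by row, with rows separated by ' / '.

Row 1 must total 123; the given cells sum to 91, so (1,3) = 32.
Using row 3: 29 + 44 + ? → (3,1) = 123 − 73 = 50.
Column 1 must total 123; the given cells sum to 88, so (2,1) = 35.
From column 3, 123 − (32 + 44) gives (2,3) = 47.

38 53 32 / 35 41 47 / 50 29 44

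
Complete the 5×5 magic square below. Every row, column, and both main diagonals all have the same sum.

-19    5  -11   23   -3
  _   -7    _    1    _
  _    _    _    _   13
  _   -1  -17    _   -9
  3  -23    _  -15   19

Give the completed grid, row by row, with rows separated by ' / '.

Row 1 is already complete: -19 + 5 + -11 + 23 + -3 = -5, so that is the magic constant.
From row 5, -5 − (3 + (-23) + (-15) + 19) gives (5,3) = 11.
From column 2, -5 − (5 + (-7) + (-1) + (-23)) gives (3,2) = 21.
The remaining cell in column 5 is (2,5) = -5 − 20 = -25.
Using anti-diagonal: -3 + 1 + (-1) + 3 + ? → (3,3) = -5 − 0 = -5.
From column 3, -5 − (-11 + (-5) + (-17) + 11) gives (2,3) = 17.
Using main diagonal: -19 + (-7) + (-5) + 19 + ? → (4,4) = -5 − (-12) = 7.
Row 2: -7 + 17 + 1 + (-25) + ? = -5, so (2,1) = 9.
Row 4 needs -5; the known cells sum to -20, so (4,1) = 15.
The remaining cell in column 1 is (3,1) = -5 − 8 = -13.
Column 4: 23 + 1 + 7 + (-15) + ? = -5, so (3,4) = -21.

-19 5 -11 23 -3 / 9 -7 17 1 -25 / -13 21 -5 -21 13 / 15 -1 -17 7 -9 / 3 -23 11 -15 19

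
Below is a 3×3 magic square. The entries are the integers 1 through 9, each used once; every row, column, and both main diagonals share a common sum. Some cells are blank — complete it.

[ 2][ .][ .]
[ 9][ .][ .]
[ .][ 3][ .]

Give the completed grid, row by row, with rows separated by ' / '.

2 7 6 / 9 5 1 / 4 3 8

The entries are 1 through 9, which sum to 45, so each line sums to 45/3 = 15.
Column 1 needs 15; the known cells sum to 11, so (3,1) = 4.
Row 3: 4 + 3 + ? = 15, so (3,3) = 8.
Main diagonal needs 15; the known cells sum to 10, so (2,2) = 5.
Anti-diagonal must total 15; the given cells sum to 9, so (1,3) = 6.
Row 1: 2 + 6 + ? = 15, so (1,2) = 7.
Using row 2: 9 + 5 + ? → (2,3) = 15 − 14 = 1.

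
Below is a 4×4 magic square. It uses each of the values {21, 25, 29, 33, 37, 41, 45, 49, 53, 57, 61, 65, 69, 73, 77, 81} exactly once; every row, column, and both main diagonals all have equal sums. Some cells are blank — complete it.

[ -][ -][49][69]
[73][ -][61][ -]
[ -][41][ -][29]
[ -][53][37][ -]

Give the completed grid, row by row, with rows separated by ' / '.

The 16 entries sum to 816, so each line sums to 816/4 = 204.
From column 3, 204 − (49 + 61 + 37) gives (3,3) = 57.
Anti-diagonal needs 204; the known cells sum to 171, so (4,1) = 33.
From row 3, 204 − (41 + 57 + 29) gives (3,1) = 77.
Using row 4: 33 + 53 + 37 + ? → (4,4) = 204 − 123 = 81.
The remaining cell in column 1 is (1,1) = 204 − 183 = 21.
Column 4 needs 204; the known cells sum to 179, so (2,4) = 25.
Main diagonal must total 204; the given cells sum to 159, so (2,2) = 45.
Row 1 must total 204; the given cells sum to 139, so (1,2) = 65.

21 65 49 69 / 73 45 61 25 / 77 41 57 29 / 33 53 37 81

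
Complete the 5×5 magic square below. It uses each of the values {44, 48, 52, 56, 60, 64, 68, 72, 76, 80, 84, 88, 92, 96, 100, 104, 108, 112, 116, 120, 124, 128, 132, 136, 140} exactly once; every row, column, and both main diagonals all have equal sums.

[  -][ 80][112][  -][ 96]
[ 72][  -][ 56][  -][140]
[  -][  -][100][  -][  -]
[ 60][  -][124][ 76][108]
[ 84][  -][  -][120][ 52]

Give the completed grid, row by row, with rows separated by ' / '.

128 80 112 44 96 / 72 104 56 88 140 / 116 48 100 132 64 / 60 92 124 76 108 / 84 136 68 120 52

The 25 entries sum to 2300, so each line sums to 2300/5 = 460.
The remaining cell in row 4 is (4,2) = 460 − 368 = 92.
From column 3, 460 − (112 + 56 + 100 + 124) gives (5,3) = 68.
From column 5, 460 − (96 + 140 + 108 + 52) gives (3,5) = 64.
Anti-diagonal: 96 + 100 + 92 + 84 + ? = 460, so (2,4) = 88.
The remaining cell in row 2 is (2,2) = 460 − 356 = 104.
Using row 5: 84 + 68 + 120 + 52 + ? → (5,2) = 460 − 324 = 136.
The remaining cell in column 2 is (3,2) = 460 − 412 = 48.
Main diagonal needs 460; the known cells sum to 332, so (1,1) = 128.
Row 1: 128 + 80 + 112 + 96 + ? = 460, so (1,4) = 44.
Column 1: 128 + 72 + 60 + 84 + ? = 460, so (3,1) = 116.
From column 4, 460 − (44 + 88 + 76 + 120) gives (3,4) = 132.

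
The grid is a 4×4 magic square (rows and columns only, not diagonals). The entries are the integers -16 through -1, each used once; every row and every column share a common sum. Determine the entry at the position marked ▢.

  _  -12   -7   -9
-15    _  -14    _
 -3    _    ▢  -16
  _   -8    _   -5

-2

The entries are -16 through -1, which sum to -136, so each line sums to -136/4 = -34.
Using row 1: -12 + (-7) + (-9) + ? → (1,1) = -34 − (-28) = -6.
From column 1, -34 − (-6 + (-15) + (-3)) gives (4,1) = -10.
The remaining cell in column 4 is (2,4) = -34 − (-30) = -4.
From row 2, -34 − (-15 + (-14) + (-4)) gives (2,2) = -1.
Using row 4: -10 + (-8) + (-5) + ? → (4,3) = -34 − (-23) = -11.
Column 2 must total -34; the given cells sum to -21, so (3,2) = -13.
Column 3 needs -34; the known cells sum to -32, so (3,3) = -2.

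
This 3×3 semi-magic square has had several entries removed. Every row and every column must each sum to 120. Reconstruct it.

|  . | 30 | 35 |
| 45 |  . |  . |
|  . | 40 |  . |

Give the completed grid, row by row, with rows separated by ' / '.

Row 1 needs 120; the known cells sum to 65, so (1,1) = 55.
Column 1: 55 + 45 + ? = 120, so (3,1) = 20.
Column 2: 30 + 40 + ? = 120, so (2,2) = 50.
Row 2: 45 + 50 + ? = 120, so (2,3) = 25.
From row 3, 120 − (20 + 40) gives (3,3) = 60.

55 30 35 / 45 50 25 / 20 40 60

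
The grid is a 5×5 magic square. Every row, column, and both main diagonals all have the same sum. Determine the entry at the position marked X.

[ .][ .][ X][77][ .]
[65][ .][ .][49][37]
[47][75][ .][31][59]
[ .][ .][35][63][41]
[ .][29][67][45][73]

39

Column 4 is complete and sums to 265; that is the magic constant.
Row 3: 47 + 75 + 31 + 59 + ? = 265, so (3,3) = 53.
The remaining cell in row 5 is (5,1) = 265 − 214 = 51.
Column 5 must total 265; the given cells sum to 210, so (1,5) = 55.
Using anti-diagonal: 55 + 49 + 53 + 51 + ? → (4,2) = 265 − 208 = 57.
The remaining cell in row 4 is (4,1) = 265 − 196 = 69.
Using column 1: 65 + 47 + 69 + 51 + ? → (1,1) = 265 − 232 = 33.
Using main diagonal: 33 + 53 + 63 + 73 + ? → (2,2) = 265 − 222 = 43.
Row 2: 65 + 43 + 49 + 37 + ? = 265, so (2,3) = 71.
Column 2: 43 + 75 + 57 + 29 + ? = 265, so (1,2) = 61.
Column 3 needs 265; the known cells sum to 226, so (1,3) = 39.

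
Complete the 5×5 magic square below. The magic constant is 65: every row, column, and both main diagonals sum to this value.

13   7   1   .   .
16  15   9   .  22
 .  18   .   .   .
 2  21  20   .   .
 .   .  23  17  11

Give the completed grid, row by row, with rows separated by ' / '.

13 7 1 25 19 / 16 15 9 3 22 / 24 18 12 6 5 / 2 21 20 14 8 / 10 4 23 17 11

Row 2: 16 + 15 + 9 + 22 + ? = 65, so (2,4) = 3.
Using column 2: 7 + 15 + 18 + 21 + ? → (5,2) = 65 − 61 = 4.
Column 3: 1 + 9 + 20 + 23 + ? = 65, so (3,3) = 12.
Main diagonal needs 65; the known cells sum to 51, so (4,4) = 14.
Using row 4: 2 + 21 + 20 + 14 + ? → (4,5) = 65 − 57 = 8.
Row 5: 4 + 23 + 17 + 11 + ? = 65, so (5,1) = 10.
Column 1: 13 + 16 + 2 + 10 + ? = 65, so (3,1) = 24.
Anti-diagonal: 3 + 12 + 21 + 10 + ? = 65, so (1,5) = 19.
Row 1 needs 65; the known cells sum to 40, so (1,4) = 25.
Using column 4: 25 + 3 + 14 + 17 + ? → (3,4) = 65 − 59 = 6.
Using column 5: 19 + 22 + 8 + 11 + ? → (3,5) = 65 − 60 = 5.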